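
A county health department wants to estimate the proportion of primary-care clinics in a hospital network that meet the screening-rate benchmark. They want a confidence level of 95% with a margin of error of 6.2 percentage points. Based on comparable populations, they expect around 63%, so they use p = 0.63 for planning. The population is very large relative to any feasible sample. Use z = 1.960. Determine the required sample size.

233

With p = 0.63, p(1−p) = 0.2331.
n = z²·p(1−p)/E² = 1.960² × 0.2331 / 0.062² = 3.8416 × 0.2331 / 0.003844 ≈ 232.95.
Rounding up gives n = 233.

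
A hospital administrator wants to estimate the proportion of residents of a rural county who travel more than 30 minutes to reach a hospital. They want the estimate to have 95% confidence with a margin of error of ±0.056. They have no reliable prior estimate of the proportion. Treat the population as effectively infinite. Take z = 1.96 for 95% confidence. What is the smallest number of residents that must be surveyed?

With no prior estimate, use p = 0.5, giving p(1−p) = 0.25.
n = z²·p(1−p)/E² = 1.96² × 0.2500 / 0.056² = 3.8416 × 0.2500 / 0.003136 ≈ 306.25.
Rounding up gives n = 307.

307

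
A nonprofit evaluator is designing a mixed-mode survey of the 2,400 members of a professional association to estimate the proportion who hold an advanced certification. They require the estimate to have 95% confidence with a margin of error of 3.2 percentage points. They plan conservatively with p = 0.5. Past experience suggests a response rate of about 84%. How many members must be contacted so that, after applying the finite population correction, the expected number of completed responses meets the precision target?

804

For 95% confidence, z = 1.960.
Completed interviews needed (unadjusted): n₀ = 1.960² × 0.2500 / 0.032² ≈ 937.89 → 938.
FPC for N = 2,400: n = 938 / (1 + 937/2400) = 938 / 1.3904 ≈ 674.62 → 675.
At an 84% response rate, contacts needed = 675 / 0.84 ≈ 803.57 → 804.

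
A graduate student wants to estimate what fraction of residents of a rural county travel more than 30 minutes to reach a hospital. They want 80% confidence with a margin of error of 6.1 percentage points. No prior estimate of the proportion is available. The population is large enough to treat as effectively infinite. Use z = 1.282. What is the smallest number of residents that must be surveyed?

With no prior estimate, use p = 0.5, giving p(1−p) = 0.25.
n = z²·p(1−p)/E² = 1.282² × 0.2500 / 0.061² = 1.6435 × 0.2500 / 0.003721 ≈ 110.42.
Rounding up gives n = 111.

111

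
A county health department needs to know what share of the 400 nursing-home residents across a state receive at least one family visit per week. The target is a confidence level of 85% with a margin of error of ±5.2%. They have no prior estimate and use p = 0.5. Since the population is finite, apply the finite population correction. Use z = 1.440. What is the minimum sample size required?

130

Unadjusted: n₀ = 1.440² × 0.50 × 0.50 / 0.052² ≈ 191.72, so n₀ = 192.
Finite population correction with N = 400: n = n₀ / (1 + (n₀−1)/N) = 192 / (1 + 191/400) = 192 / 1.4775 ≈ 129.95.
Rounding up, n = 130.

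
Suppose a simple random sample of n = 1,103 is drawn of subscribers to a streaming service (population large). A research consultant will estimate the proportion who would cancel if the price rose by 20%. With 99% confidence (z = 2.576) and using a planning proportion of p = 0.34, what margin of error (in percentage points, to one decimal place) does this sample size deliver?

3.7

SE(p̂) = √[p(1−p)/n] = √[0.2244/1103] = 0.01426.
E = z × SE = 2.576 × 0.01426 = 0.03674, or 3.7 percentage points.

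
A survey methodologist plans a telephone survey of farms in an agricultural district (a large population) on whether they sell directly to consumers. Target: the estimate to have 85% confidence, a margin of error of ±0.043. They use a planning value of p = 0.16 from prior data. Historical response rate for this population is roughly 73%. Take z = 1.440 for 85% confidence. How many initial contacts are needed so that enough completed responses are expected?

207

Completed interviews needed: n₀ = 1.440² × 0.1344 / 0.043² ≈ 150.73 → 151.
At a 73% response rate, contacts needed = 151 / 0.73 ≈ 206.85 → 207.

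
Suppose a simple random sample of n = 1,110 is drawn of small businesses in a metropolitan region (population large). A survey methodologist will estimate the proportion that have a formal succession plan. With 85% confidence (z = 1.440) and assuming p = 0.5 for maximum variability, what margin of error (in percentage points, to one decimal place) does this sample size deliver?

2.2

SE(p̂) = √[p(1−p)/n] = √[0.2500/1110] = 0.01501.
E = z × SE = 1.440 × 0.01501 = 0.02161, or 2.2 percentage points.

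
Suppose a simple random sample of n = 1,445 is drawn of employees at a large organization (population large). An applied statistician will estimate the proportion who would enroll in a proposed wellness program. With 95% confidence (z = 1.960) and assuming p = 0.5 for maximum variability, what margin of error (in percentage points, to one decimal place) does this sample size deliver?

2.6

SE(p̂) = √[p(1−p)/n] = √[0.2500/1445] = 0.01315.
E = z × SE = 1.960 × 0.01315 = 0.02578, or 2.6 percentage points.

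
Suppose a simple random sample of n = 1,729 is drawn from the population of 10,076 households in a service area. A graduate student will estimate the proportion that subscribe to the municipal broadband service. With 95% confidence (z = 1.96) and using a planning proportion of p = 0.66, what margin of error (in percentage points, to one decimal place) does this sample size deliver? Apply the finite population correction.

2.0

Finite-population factor: (N−n)/(N−1) = (10076−1729)/(10076−1) = 0.8285.
SE(p̂) = √[p(1−p)/n · (N−n)/(N−1)] = √[0.2244/1729 × 0.8285] = 0.01037.
E = z × SE = 1.96 × 0.01037 = 0.02032 ≈ 2.0 percentage points.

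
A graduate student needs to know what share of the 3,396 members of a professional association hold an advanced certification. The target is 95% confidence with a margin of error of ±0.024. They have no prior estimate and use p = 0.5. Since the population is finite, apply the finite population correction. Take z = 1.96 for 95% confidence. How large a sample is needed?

1119

Unadjusted: n₀ = 1.96² × 0.50 × 0.50 / 0.024² ≈ 1667.36, so n₀ = 1668.
Finite population correction with N = 3,396: n = n₀ / (1 + (n₀−1)/N) = 1668 / (1 + 1667/3396) = 1668 / 1.4909 ≈ 1118.81.
Rounding up, n = 1119.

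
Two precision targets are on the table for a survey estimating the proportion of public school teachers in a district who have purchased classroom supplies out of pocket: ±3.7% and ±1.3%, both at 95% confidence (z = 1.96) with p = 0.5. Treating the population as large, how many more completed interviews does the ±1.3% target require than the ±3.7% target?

At ±3.7%: n = 1.96² × 0.2500 / 0.037² ≈ 701.53 → 702.
At ±1.3%: n = 1.96² × 0.2500 / 0.013² ≈ 5682.84 → 5683.
Additional respondents: 5683 − 702 = 4981.

4981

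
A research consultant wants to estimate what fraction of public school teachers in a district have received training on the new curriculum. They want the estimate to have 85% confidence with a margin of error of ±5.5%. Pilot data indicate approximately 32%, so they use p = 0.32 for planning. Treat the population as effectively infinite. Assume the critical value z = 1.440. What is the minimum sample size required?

With p = 0.32, p(1−p) = 0.2176.
n = z²·p(1−p)/E² = 1.440² × 0.2176 / 0.055² = 2.0736 × 0.2176 / 0.003025 ≈ 149.16.
Rounding up gives n = 150.

150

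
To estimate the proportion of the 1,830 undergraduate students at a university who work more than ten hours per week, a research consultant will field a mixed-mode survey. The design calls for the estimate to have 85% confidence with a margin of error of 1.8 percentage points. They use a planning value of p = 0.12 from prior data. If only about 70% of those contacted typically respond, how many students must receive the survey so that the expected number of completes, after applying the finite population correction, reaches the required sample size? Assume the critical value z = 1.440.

Completed interviews needed (unadjusted): n₀ = 1.440² × 0.1056 / 0.018² ≈ 675.84 → 676.
FPC for N = 1,830: n = 676 / (1 + 675/1830) = 676 / 1.3689 ≈ 493.84 → 494.
At a 70% response rate, contacts needed = 494 / 0.70 ≈ 705.71 → 706.

706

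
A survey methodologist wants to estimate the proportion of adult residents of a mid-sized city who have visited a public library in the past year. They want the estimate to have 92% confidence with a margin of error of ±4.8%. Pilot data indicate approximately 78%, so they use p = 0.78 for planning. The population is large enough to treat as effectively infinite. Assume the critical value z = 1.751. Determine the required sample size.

With p = 0.78, p(1−p) = 0.1716.
n = z²·p(1−p)/E² = 1.751² × 0.1716 / 0.048² = 3.0660 × 0.1716 / 0.002304 ≈ 228.35.
Rounding up gives n = 229.

229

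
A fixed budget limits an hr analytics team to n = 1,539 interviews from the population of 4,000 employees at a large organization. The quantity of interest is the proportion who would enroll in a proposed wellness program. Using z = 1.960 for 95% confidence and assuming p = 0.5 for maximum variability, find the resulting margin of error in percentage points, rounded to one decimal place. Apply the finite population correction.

2.0

Finite-population factor: (N−n)/(N−1) = (4000−1539)/(4000−1) = 0.6154.
SE(p̂) = √[p(1−p)/n · (N−n)/(N−1)] = √[0.2500/1539 × 0.6154] = 0.01000.
E = z × SE = 1.960 × 0.01000 = 0.01960 ≈ 2.0 percentage points.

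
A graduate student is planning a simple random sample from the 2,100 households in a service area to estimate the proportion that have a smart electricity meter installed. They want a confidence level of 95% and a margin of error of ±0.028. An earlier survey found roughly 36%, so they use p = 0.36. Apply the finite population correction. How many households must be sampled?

735

For 95% confidence, z = 1.960.
Unadjusted: n₀ = 1.960² × 0.36 × 0.64 / 0.028² ≈ 1128.96, so n₀ = 1129.
Finite population correction with N = 2,100: n = n₀ / (1 + (n₀−1)/N) = 1129 / (1 + 1128/2100) = 1129 / 1.5371 ≈ 734.48.
Rounding up, n = 735.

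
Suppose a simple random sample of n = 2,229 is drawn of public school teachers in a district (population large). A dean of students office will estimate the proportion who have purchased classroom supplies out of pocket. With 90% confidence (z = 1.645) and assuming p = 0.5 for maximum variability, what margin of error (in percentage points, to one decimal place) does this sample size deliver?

SE(p̂) = √[p(1−p)/n] = √[0.2500/2229] = 0.01059.
E = z × SE = 1.645 × 0.01059 = 0.01742, or 1.7 percentage points.

1.7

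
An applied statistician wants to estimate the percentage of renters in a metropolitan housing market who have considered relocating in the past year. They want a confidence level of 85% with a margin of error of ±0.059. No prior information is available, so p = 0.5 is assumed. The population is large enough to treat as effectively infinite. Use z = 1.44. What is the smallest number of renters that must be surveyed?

149

With p = 0.5, p(1−p) = 0.25.
n = z²·p(1−p)/E² = 1.44² × 0.2500 / 0.059² = 2.0736 × 0.2500 / 0.003481 ≈ 148.92.
Rounding up gives n = 149.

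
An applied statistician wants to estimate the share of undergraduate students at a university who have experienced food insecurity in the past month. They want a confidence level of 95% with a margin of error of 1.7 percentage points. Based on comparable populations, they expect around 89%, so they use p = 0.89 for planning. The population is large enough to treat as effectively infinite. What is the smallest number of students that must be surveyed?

1302

For 95% confidence, z = 1.96.
With p = 0.89, p(1−p) = 0.0979.
n = z²·p(1−p)/E² = 1.96² × 0.0979 / 0.017² = 3.8416 × 0.0979 / 0.000289 ≈ 1301.36.
Rounding up gives n = 1302.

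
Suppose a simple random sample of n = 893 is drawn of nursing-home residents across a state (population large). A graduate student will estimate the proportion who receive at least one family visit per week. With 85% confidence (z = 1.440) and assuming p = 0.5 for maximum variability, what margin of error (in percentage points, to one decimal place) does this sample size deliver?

SE(p̂) = √[p(1−p)/n] = √[0.2500/893] = 0.01673.
E = z × SE = 1.440 × 0.01673 = 0.02409, or 2.4 percentage points.

2.4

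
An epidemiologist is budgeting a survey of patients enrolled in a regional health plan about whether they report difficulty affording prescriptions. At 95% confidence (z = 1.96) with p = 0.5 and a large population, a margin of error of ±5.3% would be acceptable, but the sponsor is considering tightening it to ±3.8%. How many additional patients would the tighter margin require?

At ±5.3%: n = 1.96² × 0.2500 / 0.053² ≈ 341.90 → 342.
At ±3.8%: n = 1.96² × 0.2500 / 0.038² ≈ 665.10 → 666.
Additional respondents: 666 − 342 = 324.

324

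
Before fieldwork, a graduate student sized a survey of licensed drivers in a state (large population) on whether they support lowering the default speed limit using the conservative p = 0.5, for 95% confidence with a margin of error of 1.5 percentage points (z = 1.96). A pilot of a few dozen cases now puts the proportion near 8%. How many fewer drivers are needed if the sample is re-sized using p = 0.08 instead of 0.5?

Conservative (p = 0.5): n = 1.96² × 0.25 / 0.015² ≈ 4268.44 → 4269.
Using p = 0.08: p(1−p) = 0.0736, so n = 1.96² × 0.0736 / 0.015² ≈ 1256.63 → 1257.
Reduction: 4269 − 1257 = 3012.

3012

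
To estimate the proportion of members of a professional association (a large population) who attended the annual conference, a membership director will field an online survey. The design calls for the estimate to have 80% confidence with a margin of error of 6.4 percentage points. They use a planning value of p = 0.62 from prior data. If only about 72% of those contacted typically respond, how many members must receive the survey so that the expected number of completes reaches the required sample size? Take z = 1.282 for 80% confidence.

Completed interviews needed: n₀ = 1.282² × 0.2356 / 0.064² ≈ 94.53 → 95.
At a 72% response rate, contacts needed = 95 / 0.72 ≈ 131.94 → 132.

132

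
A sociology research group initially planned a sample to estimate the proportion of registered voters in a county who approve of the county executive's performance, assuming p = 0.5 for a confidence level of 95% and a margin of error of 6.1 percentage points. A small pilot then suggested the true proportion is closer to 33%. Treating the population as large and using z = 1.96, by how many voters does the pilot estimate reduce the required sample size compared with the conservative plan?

Conservative (p = 0.5): n = 1.96² × 0.25 / 0.061² ≈ 258.10 → 259.
Using p = 0.33: p(1−p) = 0.2211, so n = 1.96² × 0.2211 / 0.061² ≈ 228.27 → 229.
Reduction: 259 − 229 = 30.

30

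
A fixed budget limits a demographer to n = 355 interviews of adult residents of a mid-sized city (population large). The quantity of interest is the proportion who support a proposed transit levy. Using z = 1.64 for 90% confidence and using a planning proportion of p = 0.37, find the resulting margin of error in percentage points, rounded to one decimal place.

4.2

SE(p̂) = √[p(1−p)/n] = √[0.2331/355] = 0.02562.
E = z × SE = 1.64 × 0.02562 = 0.04202, or 4.2 percentage points.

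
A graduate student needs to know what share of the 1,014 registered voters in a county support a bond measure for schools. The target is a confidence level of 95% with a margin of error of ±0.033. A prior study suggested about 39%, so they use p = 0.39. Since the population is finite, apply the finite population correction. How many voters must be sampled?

460

For 95% confidence, z = 1.960.
Unadjusted: n₀ = 1.960² × 0.39 × 0.61 / 0.033² ≈ 839.23, so n₀ = 840.
Finite population correction with N = 1,014: n = n₀ / (1 + (n₀−1)/N) = 840 / (1 + 839/1014) = 840 / 1.8274 ≈ 459.67.
Rounding up, n = 460.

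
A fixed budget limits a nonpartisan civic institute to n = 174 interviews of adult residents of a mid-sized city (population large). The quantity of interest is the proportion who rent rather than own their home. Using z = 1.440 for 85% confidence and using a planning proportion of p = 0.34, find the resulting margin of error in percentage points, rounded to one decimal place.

5.2

SE(p̂) = √[p(1−p)/n] = √[0.2244/174] = 0.03591.
E = z × SE = 1.440 × 0.03591 = 0.05171, or 5.2 percentage points.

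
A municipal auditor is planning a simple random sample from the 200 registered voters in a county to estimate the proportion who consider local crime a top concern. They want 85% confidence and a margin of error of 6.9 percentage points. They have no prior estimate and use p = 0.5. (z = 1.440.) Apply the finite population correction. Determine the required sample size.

Unadjusted: n₀ = 1.440² × 0.50 × 0.50 / 0.069² ≈ 108.88, so n₀ = 109.
Finite population correction with N = 200: n = n₀ / (1 + (n₀−1)/N) = 109 / (1 + 108/200) = 109 / 1.5400 ≈ 70.78.
Rounding up, n = 71.

71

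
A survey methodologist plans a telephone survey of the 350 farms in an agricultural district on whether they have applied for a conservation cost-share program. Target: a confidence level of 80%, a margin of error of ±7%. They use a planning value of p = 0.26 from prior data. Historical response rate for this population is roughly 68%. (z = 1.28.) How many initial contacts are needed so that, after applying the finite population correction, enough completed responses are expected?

Completed interviews needed (unadjusted): n₀ = 1.28² × 0.1924 / 0.070² ≈ 64.33 → 65.
FPC for N = 350: n = 65 / (1 + 64/350) = 65 / 1.1829 ≈ 54.95 → 55.
At a 68% response rate, contacts needed = 55 / 0.68 ≈ 80.88 → 81.

81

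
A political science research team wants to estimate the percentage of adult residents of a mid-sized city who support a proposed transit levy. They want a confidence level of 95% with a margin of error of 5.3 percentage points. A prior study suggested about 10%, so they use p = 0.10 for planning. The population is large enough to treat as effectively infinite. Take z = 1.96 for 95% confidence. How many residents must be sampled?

With p = 0.10, p(1−p) = 0.0900.
n = z²·p(1−p)/E² = 1.96² × 0.0900 / 0.053² = 3.8416 × 0.0900 / 0.002809 ≈ 123.08.
Rounding up gives n = 124.

124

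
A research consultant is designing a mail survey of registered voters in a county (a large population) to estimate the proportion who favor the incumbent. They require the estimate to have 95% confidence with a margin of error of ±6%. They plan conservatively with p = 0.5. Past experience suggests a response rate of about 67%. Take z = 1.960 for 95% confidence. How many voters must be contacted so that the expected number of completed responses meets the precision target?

Completed interviews needed: n₀ = 1.960² × 0.2500 / 0.060² ≈ 266.78 → 267.
At a 67% response rate, contacts needed = 267 / 0.67 ≈ 398.51 → 399.

399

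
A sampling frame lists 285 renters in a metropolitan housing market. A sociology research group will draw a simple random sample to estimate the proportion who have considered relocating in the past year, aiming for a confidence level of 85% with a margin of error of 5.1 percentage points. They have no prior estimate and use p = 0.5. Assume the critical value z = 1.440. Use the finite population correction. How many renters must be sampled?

118

Unadjusted: n₀ = 1.440² × 0.50 × 0.50 / 0.051² ≈ 199.31, so n₀ = 200.
Finite population correction with N = 285: n = n₀ / (1 + (n₀−1)/N) = 200 / (1 + 199/285) = 200 / 1.6982 ≈ 117.77.
Rounding up, n = 118.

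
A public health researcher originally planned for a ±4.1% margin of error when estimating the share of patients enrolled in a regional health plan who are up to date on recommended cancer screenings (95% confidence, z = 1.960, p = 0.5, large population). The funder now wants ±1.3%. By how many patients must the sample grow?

5111

At ±4.1%: n = 1.960² × 0.2500 / 0.041² ≈ 571.33 → 572.
At ±1.3%: n = 1.960² × 0.2500 / 0.013² ≈ 5682.84 → 5683.
Additional respondents: 5683 − 572 = 5111.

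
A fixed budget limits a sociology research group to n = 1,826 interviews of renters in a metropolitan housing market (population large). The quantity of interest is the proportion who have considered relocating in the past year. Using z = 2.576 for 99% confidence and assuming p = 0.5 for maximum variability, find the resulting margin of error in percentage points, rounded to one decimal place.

3.0

SE(p̂) = √[p(1−p)/n] = √[0.2500/1826] = 0.01170.
E = z × SE = 2.576 × 0.01170 = 0.03014, or 3.0 percentage points.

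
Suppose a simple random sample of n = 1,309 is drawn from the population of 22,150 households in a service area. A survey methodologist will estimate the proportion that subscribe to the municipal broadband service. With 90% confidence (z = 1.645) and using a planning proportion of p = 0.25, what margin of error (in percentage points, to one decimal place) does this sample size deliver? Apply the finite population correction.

1.9

Finite-population factor: (N−n)/(N−1) = (22150−1309)/(22150−1) = 0.9409.
SE(p̂) = √[p(1−p)/n · (N−n)/(N−1)] = √[0.1875/1309 × 0.9409] = 0.01161.
E = z × SE = 1.645 × 0.01161 = 0.01910 ≈ 1.9 percentage points.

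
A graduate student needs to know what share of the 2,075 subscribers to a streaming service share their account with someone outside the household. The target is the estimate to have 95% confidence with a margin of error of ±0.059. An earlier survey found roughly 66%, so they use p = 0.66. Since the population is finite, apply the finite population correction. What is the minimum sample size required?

For 95% confidence, z = 1.960.
Unadjusted: n₀ = 1.960² × 0.66 × 0.34 / 0.059² ≈ 247.65, so n₀ = 248.
Finite population correction with N = 2,075: n = n₀ / (1 + (n₀−1)/N) = 248 / (1 + 247/2075) = 248 / 1.1190 ≈ 221.62.
Rounding up, n = 222.

222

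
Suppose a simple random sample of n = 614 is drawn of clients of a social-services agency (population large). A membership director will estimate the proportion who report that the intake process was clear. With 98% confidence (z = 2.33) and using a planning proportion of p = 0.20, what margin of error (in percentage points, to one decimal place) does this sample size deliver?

SE(p̂) = √[p(1−p)/n] = √[0.1600/614] = 0.01614.
E = z × SE = 2.33 × 0.01614 = 0.03761, or 3.8 percentage points.

3.8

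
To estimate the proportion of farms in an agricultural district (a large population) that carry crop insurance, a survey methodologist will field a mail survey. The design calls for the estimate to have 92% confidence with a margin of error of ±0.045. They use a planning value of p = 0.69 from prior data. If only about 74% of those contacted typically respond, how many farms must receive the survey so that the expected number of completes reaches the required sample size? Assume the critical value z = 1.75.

Completed interviews needed: n₀ = 1.75² × 0.2139 / 0.045² ≈ 323.49 → 324.
At a 74% response rate, contacts needed = 324 / 0.74 ≈ 437.84 → 438.

438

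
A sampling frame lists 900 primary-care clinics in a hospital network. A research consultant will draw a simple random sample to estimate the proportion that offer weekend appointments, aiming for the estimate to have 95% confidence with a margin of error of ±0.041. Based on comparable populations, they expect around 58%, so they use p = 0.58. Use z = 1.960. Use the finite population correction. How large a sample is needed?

345

Unadjusted: n₀ = 1.960² × 0.58 × 0.42 / 0.041² ≈ 556.70, so n₀ = 557.
Finite population correction with N = 900: n = n₀ / (1 + (n₀−1)/N) = 557 / (1 + 556/900) = 557 / 1.6178 ≈ 344.30.
Rounding up, n = 345.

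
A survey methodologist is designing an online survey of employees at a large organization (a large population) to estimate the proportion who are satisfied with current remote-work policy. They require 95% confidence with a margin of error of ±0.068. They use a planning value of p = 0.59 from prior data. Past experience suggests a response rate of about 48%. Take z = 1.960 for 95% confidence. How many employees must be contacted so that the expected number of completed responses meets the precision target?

Completed interviews needed: n₀ = 1.960² × 0.2419 / 0.068² ≈ 200.97 → 201.
At a 48% response rate, contacts needed = 201 / 0.48 ≈ 418.75 → 419.

419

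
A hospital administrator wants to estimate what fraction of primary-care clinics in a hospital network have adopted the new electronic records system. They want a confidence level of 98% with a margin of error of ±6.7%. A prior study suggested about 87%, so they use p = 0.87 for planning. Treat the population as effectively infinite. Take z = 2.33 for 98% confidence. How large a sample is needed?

With p = 0.87, p(1−p) = 0.1131.
n = z²·p(1−p)/E² = 2.33² × 0.1131 / 0.067² = 5.4289 × 0.1131 / 0.004489 ≈ 136.78.
Rounding up gives n = 137.

137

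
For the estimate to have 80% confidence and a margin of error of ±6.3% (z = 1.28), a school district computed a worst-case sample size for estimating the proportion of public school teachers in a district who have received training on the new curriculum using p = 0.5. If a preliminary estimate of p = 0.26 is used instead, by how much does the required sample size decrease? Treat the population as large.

Conservative (p = 0.5): n = 1.28² × 0.25 / 0.063² ≈ 103.20 → 104.
Using p = 0.26: p(1−p) = 0.1924, so n = 1.28² × 0.1924 / 0.063² ≈ 79.42 → 80.
Reduction: 104 − 80 = 24.

24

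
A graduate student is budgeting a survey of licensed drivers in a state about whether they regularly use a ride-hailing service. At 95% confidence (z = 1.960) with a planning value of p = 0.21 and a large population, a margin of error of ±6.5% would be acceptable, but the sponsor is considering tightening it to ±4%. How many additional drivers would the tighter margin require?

At ±6.5%: n = 1.960² × 0.1659 / 0.065² ≈ 150.85 → 151.
At ±4%: n = 1.960² × 0.1659 / 0.040² ≈ 398.33 → 399.
Additional respondents: 399 − 151 = 248.

248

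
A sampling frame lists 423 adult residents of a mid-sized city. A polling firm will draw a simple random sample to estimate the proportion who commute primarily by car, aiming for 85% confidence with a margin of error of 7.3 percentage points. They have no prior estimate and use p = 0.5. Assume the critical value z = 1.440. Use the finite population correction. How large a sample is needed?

80

Unadjusted: n₀ = 1.440² × 0.50 × 0.50 / 0.073² ≈ 97.28, so n₀ = 98.
Finite population correction with N = 423: n = n₀ / (1 + (n₀−1)/N) = 98 / (1 + 97/423) = 98 / 1.2293 ≈ 79.72.
Rounding up, n = 80.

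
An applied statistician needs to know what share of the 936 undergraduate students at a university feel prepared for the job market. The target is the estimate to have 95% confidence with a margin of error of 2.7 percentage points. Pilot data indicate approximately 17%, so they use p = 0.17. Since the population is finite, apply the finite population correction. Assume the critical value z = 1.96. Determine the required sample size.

415

Unadjusted: n₀ = 1.96² × 0.17 × 0.83 / 0.027² ≈ 743.55, so n₀ = 744.
Finite population correction with N = 936: n = n₀ / (1 + (n₀−1)/N) = 744 / (1 + 743/936) = 744 / 1.7938 ≈ 414.76.
Rounding up, n = 415.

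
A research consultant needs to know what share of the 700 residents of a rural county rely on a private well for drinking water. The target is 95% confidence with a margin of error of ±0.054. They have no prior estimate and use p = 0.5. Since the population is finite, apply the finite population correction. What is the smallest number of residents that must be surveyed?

225

For 95% confidence, z = 1.960.
Unadjusted: n₀ = 1.960² × 0.50 × 0.50 / 0.054² ≈ 329.36, so n₀ = 330.
Finite population correction with N = 700: n = n₀ / (1 + (n₀−1)/N) = 330 / (1 + 329/700) = 330 / 1.4700 ≈ 224.49.
Rounding up, n = 225.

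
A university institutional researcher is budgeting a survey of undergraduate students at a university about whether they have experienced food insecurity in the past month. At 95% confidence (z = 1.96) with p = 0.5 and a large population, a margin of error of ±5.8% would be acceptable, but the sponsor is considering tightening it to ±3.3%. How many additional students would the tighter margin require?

596

At ±5.8%: n = 1.96² × 0.2500 / 0.058² ≈ 285.49 → 286.
At ±3.3%: n = 1.96² × 0.2500 / 0.033² ≈ 881.91 → 882.
Additional respondents: 882 − 286 = 596.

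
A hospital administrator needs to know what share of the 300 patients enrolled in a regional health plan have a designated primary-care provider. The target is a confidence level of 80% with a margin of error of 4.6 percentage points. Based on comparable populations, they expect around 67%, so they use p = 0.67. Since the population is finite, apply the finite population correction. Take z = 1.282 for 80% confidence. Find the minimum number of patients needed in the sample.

Unadjusted: n₀ = 1.282² × 0.67 × 0.33 / 0.046² ≈ 171.73, so n₀ = 172.
Finite population correction with N = 300: n = n₀ / (1 + (n₀−1)/N) = 172 / (1 + 171/300) = 172 / 1.5700 ≈ 109.55.
Rounding up, n = 110.

110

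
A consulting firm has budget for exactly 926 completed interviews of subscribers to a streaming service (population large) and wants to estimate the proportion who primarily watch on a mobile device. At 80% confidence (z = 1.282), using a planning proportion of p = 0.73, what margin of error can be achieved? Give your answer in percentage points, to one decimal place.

1.9

SE(p̂) = √[p(1−p)/n] = √[0.1971/926] = 0.01459.
E = z × SE = 1.282 × 0.01459 = 0.01870, or 1.9 percentage points.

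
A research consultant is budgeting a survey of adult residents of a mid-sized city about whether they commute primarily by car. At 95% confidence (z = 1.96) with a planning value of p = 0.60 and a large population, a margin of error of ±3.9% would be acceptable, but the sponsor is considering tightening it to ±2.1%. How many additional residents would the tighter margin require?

At ±3.9%: n = 1.96² × 0.2400 / 0.039² ≈ 606.17 → 607.
At ±2.1%: n = 1.96² × 0.2400 / 0.021² ≈ 2090.67 → 2091.
Additional respondents: 2091 − 607 = 1484.

1484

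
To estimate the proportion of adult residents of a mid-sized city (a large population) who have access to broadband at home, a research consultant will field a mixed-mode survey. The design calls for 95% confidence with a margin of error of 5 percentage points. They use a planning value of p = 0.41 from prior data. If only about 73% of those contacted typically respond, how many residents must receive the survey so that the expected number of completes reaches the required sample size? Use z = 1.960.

Completed interviews needed: n₀ = 1.960² × 0.2419 / 0.050² ≈ 371.71 → 372.
At a 73% response rate, contacts needed = 372 / 0.73 ≈ 509.59 → 510.

510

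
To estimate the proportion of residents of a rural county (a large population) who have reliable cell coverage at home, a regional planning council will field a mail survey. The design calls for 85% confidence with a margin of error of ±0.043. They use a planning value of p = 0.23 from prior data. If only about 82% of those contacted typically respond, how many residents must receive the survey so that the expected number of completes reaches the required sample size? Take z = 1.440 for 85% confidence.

Completed interviews needed: n₀ = 1.440² × 0.1771 / 0.043² ≈ 198.61 → 199.
At an 82% response rate, contacts needed = 199 / 0.82 ≈ 242.68 → 243.

243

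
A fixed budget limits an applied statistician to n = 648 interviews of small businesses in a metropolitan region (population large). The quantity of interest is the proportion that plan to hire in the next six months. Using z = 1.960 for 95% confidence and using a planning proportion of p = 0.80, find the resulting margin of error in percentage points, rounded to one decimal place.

3.1

SE(p̂) = √[p(1−p)/n] = √[0.1600/648] = 0.01571.
E = z × SE = 1.960 × 0.01571 = 0.03080, or 3.1 percentage points.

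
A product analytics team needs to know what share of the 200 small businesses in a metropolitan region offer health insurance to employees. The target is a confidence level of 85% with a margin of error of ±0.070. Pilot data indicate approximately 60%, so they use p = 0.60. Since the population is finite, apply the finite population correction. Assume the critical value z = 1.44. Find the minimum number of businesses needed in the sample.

68

Unadjusted: n₀ = 1.44² × 0.60 × 0.40 / 0.070² ≈ 101.56, so n₀ = 102.
Finite population correction with N = 200: n = n₀ / (1 + (n₀−1)/N) = 102 / (1 + 101/200) = 102 / 1.5050 ≈ 67.77.
Rounding up, n = 68.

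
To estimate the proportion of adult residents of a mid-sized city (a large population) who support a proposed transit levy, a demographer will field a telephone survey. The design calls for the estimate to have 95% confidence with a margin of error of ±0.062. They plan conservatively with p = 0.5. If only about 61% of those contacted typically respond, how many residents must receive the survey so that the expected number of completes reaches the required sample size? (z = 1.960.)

Completed interviews needed: n₀ = 1.960² × 0.2500 / 0.062² ≈ 249.84 → 250.
At a 61% response rate, contacts needed = 250 / 0.61 ≈ 409.84 → 410.

410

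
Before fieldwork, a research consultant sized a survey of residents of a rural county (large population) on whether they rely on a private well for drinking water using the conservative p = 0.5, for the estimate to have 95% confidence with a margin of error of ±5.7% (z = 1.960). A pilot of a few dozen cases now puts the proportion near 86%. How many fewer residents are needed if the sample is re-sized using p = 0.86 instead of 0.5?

Conservative (p = 0.5): n = 1.960² × 0.25 / 0.057² ≈ 295.60 → 296.
Using p = 0.86: p(1−p) = 0.1204, so n = 1.960² × 0.1204 / 0.057² ≈ 142.36 → 143.
Reduction: 296 − 143 = 153.

153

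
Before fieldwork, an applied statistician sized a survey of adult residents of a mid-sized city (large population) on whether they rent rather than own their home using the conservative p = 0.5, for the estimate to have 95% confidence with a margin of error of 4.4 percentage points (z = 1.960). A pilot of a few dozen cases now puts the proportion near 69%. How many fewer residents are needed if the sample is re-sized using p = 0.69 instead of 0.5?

72

Conservative (p = 0.5): n = 1.960² × 0.25 / 0.044² ≈ 496.07 → 497.
Using p = 0.69: p(1−p) = 0.2139, so n = 1.960² × 0.2139 / 0.044² ≈ 424.44 → 425.
Reduction: 497 − 425 = 72.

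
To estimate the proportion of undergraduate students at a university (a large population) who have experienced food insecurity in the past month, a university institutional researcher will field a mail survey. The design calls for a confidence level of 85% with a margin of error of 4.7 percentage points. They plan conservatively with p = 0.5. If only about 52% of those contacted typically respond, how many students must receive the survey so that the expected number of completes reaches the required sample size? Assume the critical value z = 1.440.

452

Completed interviews needed: n₀ = 1.440² × 0.2500 / 0.047² ≈ 234.68 → 235.
At a 52% response rate, contacts needed = 235 / 0.52 ≈ 451.92 → 452.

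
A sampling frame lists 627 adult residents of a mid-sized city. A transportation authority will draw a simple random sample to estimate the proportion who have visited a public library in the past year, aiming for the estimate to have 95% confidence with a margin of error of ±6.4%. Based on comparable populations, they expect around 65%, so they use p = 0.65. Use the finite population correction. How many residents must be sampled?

160

For 95% confidence, z = 1.960.
Unadjusted: n₀ = 1.960² × 0.65 × 0.35 / 0.064² ≈ 213.37, so n₀ = 214.
Finite population correction with N = 627: n = n₀ / (1 + (n₀−1)/N) = 214 / (1 + 213/627) = 214 / 1.3397 ≈ 159.74.
Rounding up, n = 160.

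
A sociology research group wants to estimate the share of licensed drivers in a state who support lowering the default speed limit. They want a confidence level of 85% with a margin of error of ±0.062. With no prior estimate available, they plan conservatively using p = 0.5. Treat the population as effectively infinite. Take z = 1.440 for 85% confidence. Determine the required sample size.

135

With p = 0.5, p(1−p) = 0.25.
n = z²·p(1−p)/E² = 1.440² × 0.2500 / 0.062² = 2.0736 × 0.2500 / 0.003844 ≈ 134.86.
Rounding up gives n = 135.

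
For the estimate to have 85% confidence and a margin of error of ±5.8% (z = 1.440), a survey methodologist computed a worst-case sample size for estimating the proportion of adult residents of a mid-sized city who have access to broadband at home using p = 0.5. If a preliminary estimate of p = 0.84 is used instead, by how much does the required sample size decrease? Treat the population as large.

72

Conservative (p = 0.5): n = 1.440² × 0.25 / 0.058² ≈ 154.10 → 155.
Using p = 0.84: p(1−p) = 0.1344, so n = 1.440² × 0.1344 / 0.058² ≈ 82.85 → 83.
Reduction: 155 − 83 = 72.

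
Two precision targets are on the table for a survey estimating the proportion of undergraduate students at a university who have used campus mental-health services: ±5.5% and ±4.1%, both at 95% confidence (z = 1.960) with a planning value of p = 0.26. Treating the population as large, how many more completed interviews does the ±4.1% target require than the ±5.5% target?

At ±5.5%: n = 1.960² × 0.1924 / 0.055² ≈ 244.34 → 245.
At ±4.1%: n = 1.960² × 0.1924 / 0.041² ≈ 439.69 → 440.
Additional respondents: 440 − 245 = 195.

195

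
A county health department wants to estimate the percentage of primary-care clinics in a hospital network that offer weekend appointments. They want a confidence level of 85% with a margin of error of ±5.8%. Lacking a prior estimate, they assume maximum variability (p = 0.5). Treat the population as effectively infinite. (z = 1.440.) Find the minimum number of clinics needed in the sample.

With p = 0.5, p(1−p) = 0.25.
n = z²·p(1−p)/E² = 1.440² × 0.2500 / 0.058² = 2.0736 × 0.2500 / 0.003364 ≈ 154.10.
Rounding up gives n = 155.

155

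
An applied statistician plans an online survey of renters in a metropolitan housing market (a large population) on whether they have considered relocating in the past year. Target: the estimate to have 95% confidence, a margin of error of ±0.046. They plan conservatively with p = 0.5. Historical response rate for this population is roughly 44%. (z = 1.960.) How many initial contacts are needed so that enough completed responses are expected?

Completed interviews needed: n₀ = 1.960² × 0.2500 / 0.046² ≈ 453.88 → 454.
At a 44% response rate, contacts needed = 454 / 0.44 ≈ 1031.82 → 1032.

1032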